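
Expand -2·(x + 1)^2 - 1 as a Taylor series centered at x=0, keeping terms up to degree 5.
-2·x^2 - 4·x - 3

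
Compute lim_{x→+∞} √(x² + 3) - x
This is an ∞ − ∞ indeterminate form.
Multiply and divide by the conjugate √(x²+3) + x; the x² terms cancel, leaving 3/(√(x²+3)+x) → 0.
Limit = 0.

Final answer: 0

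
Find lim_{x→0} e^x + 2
Direct substitution at x = 0 gives 3.

Final answer: 3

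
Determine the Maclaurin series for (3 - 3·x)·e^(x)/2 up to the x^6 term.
-x^6/96 - x^5/20 - 3·x^4/16 - x^3/2 - 3·x^2/4 + 3/2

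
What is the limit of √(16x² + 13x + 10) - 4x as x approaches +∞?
As x → +∞: multiply by the conjugate to get (13x+10)/(√(16x²+13x+10)+4x); the denominator ~ 8x, so the limit is 13/8.
Limit = 13/8.

Final answer: 13/8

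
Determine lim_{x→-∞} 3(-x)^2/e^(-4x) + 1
The quotient is an ∞/∞ indeterminate form as x → -∞.
Compare growth rates of the dominant terms (exponentials ≫ polynomials ≫ logarithms), or apply L'Hôpital's rule; the quotient → 0.
Adding the constant: 0 + 1 = 1. Limit = 1.

Final answer: 1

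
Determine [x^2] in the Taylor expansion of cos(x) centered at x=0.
Expand to order 2: cos(x) = 1 - x^2/2 + O(x^3).
The coefficient of x^2 is -1/2.

Final answer: -1/2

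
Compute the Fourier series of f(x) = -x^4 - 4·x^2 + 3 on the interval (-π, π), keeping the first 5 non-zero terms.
(-32 + 8·π^2)·cos(x) + (-2·π^2 - 1)·cos(2·x) + (32/27 + 8·π^2/9)·cos(3·x) + (-π^2/2 - 13/16)·cos(4·x) - π^4/5 - 4·π^2/3 + 3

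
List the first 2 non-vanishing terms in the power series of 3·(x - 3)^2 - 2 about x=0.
25 - 18·x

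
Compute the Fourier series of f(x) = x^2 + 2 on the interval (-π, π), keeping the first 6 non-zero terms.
-4·cos(x) + cos(2·x) - 4·cos(3·x)/9 + cos(4·x)/4 - 4·cos(5·x)/25 + 2 + π^2/3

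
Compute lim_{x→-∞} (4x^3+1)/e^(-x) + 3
The quotient is an ∞/∞ indeterminate form as x → -∞.
Compare growth rates of the dominant terms (exponentials ≫ polynomials ≫ logarithms), or apply L'Hôpital's rule; the quotient → 0.
Adding the constant: 0 + 3 = 3. Limit = 3.

Final answer: 3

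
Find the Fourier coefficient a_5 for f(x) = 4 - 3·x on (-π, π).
a_5 = (1/π) ∫_{-π}^{π} f(x)·cos(5x) dx.
Evaluate the integral (use parity and integration by parts as needed): a_5 = 0.

Final answer: 0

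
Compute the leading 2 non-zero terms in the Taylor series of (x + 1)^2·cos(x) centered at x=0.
2·x + 1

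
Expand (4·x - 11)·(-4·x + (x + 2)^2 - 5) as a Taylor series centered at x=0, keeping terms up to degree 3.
4·x^3 - 11·x^2 - 4·x + 11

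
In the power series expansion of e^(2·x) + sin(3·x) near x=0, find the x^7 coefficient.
Expand to order 7: e^(2·x) + sin(3·x) = -2059·x^7/5040 + 4·x^6/45 + 55·x^5/24 + 2·x^4/3 - 19·x^3/6 + 2·x^2 + 5·x + 1 + O(x^8).
The coefficient of x^7 is -2059/5040.

Final answer: -2059/5040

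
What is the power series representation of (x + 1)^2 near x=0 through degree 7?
x^2 + 2·x + 1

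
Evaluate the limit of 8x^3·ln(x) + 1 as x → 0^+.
The product is a 0·∞ indeterminate form at x → 0⁺.
Rewrite the product as 8·ln(x) / x^(-3) and apply L'Hôpital, or use the standard hierarchy x^(-3) ≫ |ln x| as x → 0⁺.
The indeterminate product → 0, so the limit = 1.

Final answer: 1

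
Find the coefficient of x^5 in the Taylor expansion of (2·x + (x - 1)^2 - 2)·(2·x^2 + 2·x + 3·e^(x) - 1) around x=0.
Expand to order 5: (2·x + (x - 1)^2 - 2)·(2·x^2 + 2·x + 3·e^(x) - 1) = 19·x^5/40 + 27·x^4/8 + 9·x^3/2 - 3·x^2/2 - 5·x - 2 + O(x^6).
The coefficient of x^5 is 19/40.

Final answer: 19/40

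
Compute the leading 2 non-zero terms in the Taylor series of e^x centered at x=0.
x + 1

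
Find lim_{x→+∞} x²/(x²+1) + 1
Evaluate the dominant behaviour as x → +∞; each term tends to a finite value or vanishes.
Limit = 2.

Final answer: 2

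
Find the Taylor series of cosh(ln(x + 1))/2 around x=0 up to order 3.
-x^3/4 + x^2/4 + 1/2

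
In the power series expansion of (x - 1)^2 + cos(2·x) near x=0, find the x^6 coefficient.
Expand to order 6: (x - 1)^2 + cos(2·x) = -4·x^6/45 + 2·x^4/3 - x^2 - 2·x + 2 + O(x^7).
The coefficient of x^6 is -4/45.

Final answer: -4/45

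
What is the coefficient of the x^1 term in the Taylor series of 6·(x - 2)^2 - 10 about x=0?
Expand to order 1: 6·(x - 2)^2 - 10 = 14 - 24·x + O(x^2).
The coefficient of x^1 is -24.

Final answer: -24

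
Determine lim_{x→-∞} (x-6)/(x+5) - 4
Evaluate the dominant behaviour as x → -∞; each term tends to a finite value or vanishes.
Limit = -3.

Final answer: -3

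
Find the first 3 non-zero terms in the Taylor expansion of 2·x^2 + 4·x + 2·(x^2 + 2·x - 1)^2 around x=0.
6·x^2 - 4·x + 2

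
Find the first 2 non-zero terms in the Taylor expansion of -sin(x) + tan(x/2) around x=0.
5·x^3/24 - x/2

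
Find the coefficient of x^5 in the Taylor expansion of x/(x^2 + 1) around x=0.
Expand to order 5: x/(x^2 + 1) = x^5 - x^3 + x + O(x^6).
The coefficient of x^5 is 1.

Final answer: 1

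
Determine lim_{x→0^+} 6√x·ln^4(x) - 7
The product is a 0·∞ indeterminate form at x → 0⁺.
Rewrite the product as 6·ln^4(x) / x^(-1/2) and apply L'Hôpital, or use the standard hierarchy x^(-1/2) ≫ |ln x|^4 as x → 0⁺.
The indeterminate product → 0, so the limit = -7.

Final answer: -7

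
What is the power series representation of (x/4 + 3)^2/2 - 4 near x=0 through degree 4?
x^2/32 + 3·x/4 + 1/2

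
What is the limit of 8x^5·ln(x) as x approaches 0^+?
This is a 0·∞ indeterminate form at x → 0⁺.
Rewrite the product as 8·ln(x) / x^(-5) and apply L'Hôpital, or use the standard hierarchy x^(-5) ≫ |ln x| as x → 0⁺.
The indeterminate product → 0, so the limit = 0.

Final answer: 0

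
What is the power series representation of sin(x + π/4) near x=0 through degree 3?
-√(2)·x^3/12 - √(2)·x^2/4 + √(2)·x/2 + √(2)/2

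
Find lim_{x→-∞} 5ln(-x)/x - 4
The quotient is an ∞/∞ indeterminate form as x → -∞.
Compare growth rates of the dominant terms (exponentials ≫ polynomials ≫ logarithms), or apply L'Hôpital's rule; the quotient → 0.
Adding the constant: 0 - 4 = -4. Limit = -4.

Final answer: -4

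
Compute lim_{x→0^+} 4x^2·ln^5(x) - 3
The product is a 0·∞ indeterminate form at x → 0⁺.
Rewrite the product as 4·ln^5(x) / x^(-2) and apply L'Hôpital, or use the standard hierarchy x^(-2) ≫ |ln x|^5 as x → 0⁺.
The indeterminate product → 0, so the limit = -3.

Final answer: -3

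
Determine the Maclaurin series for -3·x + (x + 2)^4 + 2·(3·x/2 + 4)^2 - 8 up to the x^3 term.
8·x^3 + 57·x^2/2 + 53·x + 40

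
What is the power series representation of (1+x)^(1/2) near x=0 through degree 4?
-5·x^4/128 + x^3/16 - x^2/8 + x/2 + 1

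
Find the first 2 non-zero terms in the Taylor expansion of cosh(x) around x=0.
x^2/2 + 1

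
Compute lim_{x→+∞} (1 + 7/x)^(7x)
As x → +∞: write (1 + 7/x)^(7x) = ((1 + 7/x)^x)^7 → (e^7)^7 = e^49.
Limit = e^(49).

Final answer: e^(49)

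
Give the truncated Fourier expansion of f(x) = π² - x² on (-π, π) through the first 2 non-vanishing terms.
4·cos(x) + 2·π^2/3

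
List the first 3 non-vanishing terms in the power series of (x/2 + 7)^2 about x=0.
x^2/4 + 7·x + 49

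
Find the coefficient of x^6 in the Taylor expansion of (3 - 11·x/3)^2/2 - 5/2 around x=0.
Expand to order 6: (3 - 11·x/3)^2/2 - 5/2 = 121·x^2/18 - 11·x + 2 + O(x^7).
The coefficient of x^6 is 0.

Final answer: 0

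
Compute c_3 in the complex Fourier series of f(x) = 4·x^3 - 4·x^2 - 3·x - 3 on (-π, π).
Compute the real Fourier coefficients first: a_3 = 16/9, b_3 = -34/9 + 8·π^2/3.
Then c_3 = (a_3 − i·b_3)/2 = 8/9 - 4·i·π^2/3 + 17·i/9.

Final answer: 8/9 - 4·i·π^2/3 + 17·i/9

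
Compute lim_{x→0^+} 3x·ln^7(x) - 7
The product is a 0·∞ indeterminate form at x → 0⁺.
Rewrite the product as 3·ln^7(x) / x^(-1) and apply L'Hôpital, or use the standard hierarchy x^(-1) ≫ |ln x|^7 as x → 0⁺.
The indeterminate product → 0, so the limit = -7.

Final answer: -7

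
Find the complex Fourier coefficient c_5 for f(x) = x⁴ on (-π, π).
Compute the real Fourier coefficients first: a_5 = 48/625 - 8·π^2/25, b_5 = 0.
Then c_5 = (a_5 − i·b_5)/2 = 24/625 - 4·π^2/25.

Final answer: 24/625 - 4·π^2/25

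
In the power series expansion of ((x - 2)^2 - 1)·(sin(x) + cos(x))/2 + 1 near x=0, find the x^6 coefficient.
Expand to order 6: ((x - 2)^2 - 1)·(sin(x) + cos(x))/2 + 1 = x^6/480 - 37·x^5/240 + 7·x^4/48 + 5·x^3/4 - 9·x^2/4 - x/2 + 5/2 + O(x^7).
The coefficient of x^6 is 1/480.

Final answer: 1/480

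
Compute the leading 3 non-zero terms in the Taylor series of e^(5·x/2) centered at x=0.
25·x^2/8 + 5·x/2 + 1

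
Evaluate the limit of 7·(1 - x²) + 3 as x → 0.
Direct substitution at x = 0 gives 10.

Final answer: 10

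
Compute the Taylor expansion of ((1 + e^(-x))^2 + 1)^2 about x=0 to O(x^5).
179·x^4/6 - 122·x^3/3 + 46·x^2 - 40·x + 25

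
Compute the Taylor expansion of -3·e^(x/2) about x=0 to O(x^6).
-x^5/1280 - x^4/128 - x^3/16 - 3·x^2/8 - 3·x/2 - 3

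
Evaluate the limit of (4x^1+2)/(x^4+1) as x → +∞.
This is an ∞/∞ indeterminate form as x → +∞.
Divide numerator and denominator by x^4 and let the lower-order terms vanish; the numerator's degree 1 is below the denominator's degree 4, so the quotient → 0.
Limit = 0.

Final answer: 0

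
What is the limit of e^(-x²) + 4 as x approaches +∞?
Evaluate the dominant behaviour as x → +∞; each term tends to a finite value or vanishes.
Limit = 4.

Final answer: 4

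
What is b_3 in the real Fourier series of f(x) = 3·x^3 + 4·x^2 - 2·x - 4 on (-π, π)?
b_3 = (1/π) ∫_{-π}^{π} f(x)·sin(3x) dx.
Evaluate the integral (use parity and integration by parts as needed): b_3 = -8/3 + 2·π^2.

Final answer: -8/3 + 2·π^2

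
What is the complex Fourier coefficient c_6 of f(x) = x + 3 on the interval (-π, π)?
Compute the real Fourier coefficients first: a_6 = 0, b_6 = -1/3.
Then c_6 = (a_6 − i·b_6)/2 = i/6.

Final answer: i/6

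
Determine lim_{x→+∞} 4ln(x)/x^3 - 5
The quotient is an ∞/∞ indeterminate form as x → +∞.
The polynomial denominator x^3 dominates the logarithmic numerator (any positive power of x ≫ ln(x) as x → ∞), so the quotient → 0.
Adding the constant: 0 - 5 = -5. Limit = -5.

Final answer: -5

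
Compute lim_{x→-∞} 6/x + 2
Evaluate the dominant behaviour as x → -∞; each term tends to a finite value or vanishes.
Limit = 2.

Final answer: 2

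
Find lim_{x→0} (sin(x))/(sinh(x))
Both numerator and denominator → 0 as x → 0; this is a 0/0 indeterminate form.
Expand each to leading order near x = 0: numerator ~ x, denominator ~ x.
The limit of the ratio is 1.

Final answer: 1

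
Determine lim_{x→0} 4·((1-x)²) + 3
Direct substitution at x = 0 gives 7.

Final answer: 7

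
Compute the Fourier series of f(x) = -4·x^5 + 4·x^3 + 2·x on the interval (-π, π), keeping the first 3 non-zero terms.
(-1004 - 8·π^4 + 168·π^2)·sin(x) + (-24·π^2 + 34 + 4·π^4)·sin(2·x) + (-8·π^4/3 - 356/81 + 232·π^2/27)·sin(3·x)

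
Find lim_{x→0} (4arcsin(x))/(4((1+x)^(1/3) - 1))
Both numerator and denominator → 0 as x → 0; this is a 0/0 indeterminate form.
Expand each to leading order near x = 0: numerator ~ 4·x, denominator ~ 4·x/3.
The limit of the ratio is 3.

Final answer: 3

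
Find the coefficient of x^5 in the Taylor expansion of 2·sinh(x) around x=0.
Expand to order 5: 2·sinh(x) = x^5/60 + x^3/3 + 2·x + O(x^6).
The coefficient of x^5 is 1/60.

Final answer: 1/60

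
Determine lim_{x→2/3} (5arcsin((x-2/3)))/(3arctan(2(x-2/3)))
Both numerator and denominator → 0 as x → 2/3; this is a 0/0 indeterminate form.
Expand each to leading order near x = 2/3: numerator ~ 5·(x - 2/3), denominator ~ 6·(x - 2/3).
The limit of the ratio is 5/6.

Final answer: 5/6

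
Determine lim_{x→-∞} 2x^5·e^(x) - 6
The product is a 0·∞ indeterminate form at x → -∞.
Rewrite the product as 2x^5 / e^(-x) (an ∞/∞ form) and apply L'Hôpital, or use the standard hierarchy e^(|x|) ≫ |x^5| as x → -∞.
The indeterminate product → 0, so the limit = -6.

Final answer: -6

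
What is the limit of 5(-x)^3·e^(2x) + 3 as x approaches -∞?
The product is a 0·∞ indeterminate form at x → -∞.
Rewrite the product as 5(-x)^3 / e^(-2x) (an ∞/∞ form) and apply L'Hôpital, or use the standard hierarchy e^(2|x|) ≫ |(-x)^3| as x → -∞.
The indeterminate product → 0, so the limit = 3.

Final answer: 3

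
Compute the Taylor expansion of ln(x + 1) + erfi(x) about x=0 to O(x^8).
x^7·(1/(21·√(π)) + 1/7) - x^6/6 + x^5·(1/(5·√(π)) + 1/5) - x^4/4 + x^3·(1/3 + 2/(3·√(π))) - x^2/2 + x·(1 + 2/√(π))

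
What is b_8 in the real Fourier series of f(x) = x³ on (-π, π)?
b_8 = (1/π) ∫_{-π}^{π} f(x)·sin(8x) dx.
Evaluate the integral (use parity and integration by parts as needed): b_8 = 3/128 - π^2/4.

Final answer: 3/128 - π^2/4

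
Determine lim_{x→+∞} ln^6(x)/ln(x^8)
This is an ∞/∞ indeterminate form as x → +∞.
Write ln(x^8) = 8·ln(x), reducing the quotient to ln^5(x)/8 → ∞.
Limit = ∞.

Final answer: ∞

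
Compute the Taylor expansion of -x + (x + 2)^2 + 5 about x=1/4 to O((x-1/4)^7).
157/16 + 7·(x - 1/4)/2 + (x - 1/4)^2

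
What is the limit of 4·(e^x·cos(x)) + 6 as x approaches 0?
Direct substitution at x = 0 gives 10.

Final answer: 10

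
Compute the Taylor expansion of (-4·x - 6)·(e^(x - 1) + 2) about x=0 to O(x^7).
-x^6·e^(-1)/24 - 13·x^5·e^(-1)/60 - 11·x^4·e^(-1)/12 - 3·x^3·e^(-1) - 7·x^2·e^(-1) + x·(-8 - 10·e^(-1)) - 12 - 6·e^(-1)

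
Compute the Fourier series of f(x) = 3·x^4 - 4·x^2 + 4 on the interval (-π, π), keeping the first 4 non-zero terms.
(160 - 24·π^2)·cos(x) + (-13 + 6·π^2)·cos(2·x) + (32/9 - 8·π^2/3)·cos(3·x) - 4·π^2/3 + 4 + 3·π^4/5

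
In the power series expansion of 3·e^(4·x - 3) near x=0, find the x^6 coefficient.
Expand to order 6: 3·e^(4·x - 3) = 256·x^6·e^(-3)/15 + 128·x^5·e^(-3)/5 + 32·x^4·e^(-3) + 32·x^3·e^(-3) + 24·x^2·e^(-3) + 12·x·e^(-3) + 3·e^(-3) + O(x^7).
The coefficient of x^6 is 256·e^(-3)/15.

Final answer: 256·e^(-3)/15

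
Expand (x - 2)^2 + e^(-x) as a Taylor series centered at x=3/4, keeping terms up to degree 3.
(16 + 25·e^(3/4))·e^(-3/4)/16 + (-5·e^(3/4) - 2)·e^(-3/4)·(x - 3/4)/2 + (1 + 2·e^(3/4))·e^(-3/4)·(x - 3/4)^2/2 - e^(-3/4)·(x - 3/4)^3/6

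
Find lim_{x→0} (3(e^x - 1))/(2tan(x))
Both numerator and denominator → 0 as x → 0; this is a 0/0 indeterminate form.
Expand each to leading order near x = 0: numerator ~ 3·x, denominator ~ 2·x.
The limit of the ratio is 3/2.

Final answer: 3/2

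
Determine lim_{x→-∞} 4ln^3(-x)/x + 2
The quotient is an ∞/∞ indeterminate form as x → -∞.
Compare growth rates of the dominant terms (exponentials ≫ polynomials ≫ logarithms), or apply L'Hôpital's rule; the quotient → 0.
Adding the constant: 0 + 2 = 2. Limit = 2.

Final answer: 2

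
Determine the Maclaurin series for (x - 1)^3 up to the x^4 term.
x^3 - 3·x^2 + 3·x - 1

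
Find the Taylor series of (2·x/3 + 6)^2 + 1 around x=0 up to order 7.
4·x^2/9 + 8·x + 37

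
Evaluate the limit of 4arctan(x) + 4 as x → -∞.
Evaluate the dominant behaviour as x → -∞; each term tends to a finite value or vanishes.
Limit = 4 - 2·π.

Final answer: 4 - 2·π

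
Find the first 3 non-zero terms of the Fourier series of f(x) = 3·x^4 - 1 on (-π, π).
(144 - 24·π^2)·cos(x) + (-9 + 6·π^2)·cos(2·x) - 1 + 3·π^4/5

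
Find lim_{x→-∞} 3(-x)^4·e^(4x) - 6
The product is a 0·∞ indeterminate form at x → -∞.
Rewrite the product as 3(-x)^4 / e^(-4x) (an ∞/∞ form) and apply L'Hôpital, or use the standard hierarchy e^(4|x|) ≫ |(-x)^4| as x → -∞.
The indeterminate product → 0, so the limit = -6.

Final answer: -6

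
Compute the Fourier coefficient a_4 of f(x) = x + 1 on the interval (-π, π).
a_4 = (1/π) ∫_{-π}^{π} f(x)·cos(4x) dx.
Evaluate the integral (use parity and integration by parts as needed): a_4 = 0.

Final answer: 0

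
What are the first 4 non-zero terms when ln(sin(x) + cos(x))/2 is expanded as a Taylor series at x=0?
-x^4/3 + x^3/3 - x^2/2 + x/2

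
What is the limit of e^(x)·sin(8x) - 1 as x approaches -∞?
Evaluate the dominant behaviour as x → -∞; each term tends to a finite value or vanishes.
Limit = -1.

Final answer: -1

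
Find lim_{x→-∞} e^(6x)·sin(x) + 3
Evaluate the dominant behaviour as x → -∞; each term tends to a finite value or vanishes.
Limit = 3.

Final answer: 3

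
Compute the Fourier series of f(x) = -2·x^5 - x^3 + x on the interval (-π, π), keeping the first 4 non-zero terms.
(-466 - 4·π^4 + 78·π^2)·sin(x) + (-9·π^2 + 25/2 + 2·π^4)·sin(2·x) + (-4·π^4/3 - 70/81 + 62·π^2/27)·sin(3·x) + (-3·π^2/4 - 7/32 + π^4)·sin(4·x)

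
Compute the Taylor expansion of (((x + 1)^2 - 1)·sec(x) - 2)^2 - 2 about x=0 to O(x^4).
2 - 8·x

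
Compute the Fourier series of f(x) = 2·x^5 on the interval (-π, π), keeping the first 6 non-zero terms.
(-80·π^2 + 4·π^4 + 480)·sin(x) + (-2·π^4 - 15 + 10·π^2)·sin(2·x) + (-80·π^2/27 + 160/81 + 4·π^4/3)·sin(3·x) + (-π^4 - 15/32 + 5·π^2/4)·sin(4·x) + (-16·π^2/25 + 96/625 + 4·π^4/5)·sin(5·x) + (-2·π^4/3 - 5/81 + 10·π^2/27)·sin(6·x)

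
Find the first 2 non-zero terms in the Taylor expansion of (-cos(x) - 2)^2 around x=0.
9 - 3·x^2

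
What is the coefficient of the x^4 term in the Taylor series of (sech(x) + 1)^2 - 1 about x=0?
Expand to order 4: (sech(x) + 1)^2 - 1 = 13·x^4/12 - 2·x^2 + 3 + O(x^5).
The coefficient of x^4 is 13/12.

Final answer: 13/12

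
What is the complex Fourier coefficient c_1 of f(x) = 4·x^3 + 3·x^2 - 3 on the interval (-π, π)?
Compute the real Fourier coefficients first: a_1 = -12, b_1 = -48 + 8·π^2.
Then c_1 = (a_1 − i·b_1)/2 = -6 - 4·i·π^2 + 24·i.

Final answer: -6 - 4·i·π^2 + 24·i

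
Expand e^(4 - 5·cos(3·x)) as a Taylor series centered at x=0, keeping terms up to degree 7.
24381·x^6·e^(-1)/16 + 945·x^4·e^(-1)/4 + 45·x^2·e^(-1)/2 + e^(-1)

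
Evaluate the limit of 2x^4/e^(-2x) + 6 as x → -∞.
The quotient is an ∞/∞ indeterminate form as x → -∞.
Compare growth rates of the dominant terms (exponentials ≫ polynomials ≫ logarithms), or apply L'Hôpital's rule; the quotient → 0.
Adding the constant: 0 + 6 = 6. Limit = 6.

Final answer: 6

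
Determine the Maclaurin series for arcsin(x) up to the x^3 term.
x^3/6 + x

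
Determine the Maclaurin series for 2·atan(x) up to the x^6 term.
2·x^5/5 - 2·x^3/3 + 2·x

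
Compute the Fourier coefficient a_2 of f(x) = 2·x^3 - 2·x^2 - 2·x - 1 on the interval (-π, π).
a_2 = (1/π) ∫_{-π}^{π} f(x)·cos(2x) dx.
Evaluate the integral (use parity and integration by parts as needed): a_2 = -2.

Final answer: -2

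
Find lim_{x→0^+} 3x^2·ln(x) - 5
The product is a 0·∞ indeterminate form at x → 0⁺.
Rewrite the product as 3·ln(x) / x^(-2) and apply L'Hôpital, or use the standard hierarchy x^(-2) ≫ |ln x| as x → 0⁺.
The indeterminate product → 0, so the limit = -5.

Final answer: -5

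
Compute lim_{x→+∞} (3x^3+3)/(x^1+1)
This is an ∞/∞ indeterminate form as x → +∞.
Divide numerator and denominator by x^3 and let the lower-order terms vanish; the numerator's degree 3 exceeds the denominator's degree 1, so the quotient diverges.
Limit = ∞.

Final answer: ∞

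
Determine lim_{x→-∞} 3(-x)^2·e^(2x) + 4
The product is a 0·∞ indeterminate form at x → -∞.
Rewrite the product as 3(-x)^2 / e^(-2x) (an ∞/∞ form) and apply L'Hôpital, or use the standard hierarchy e^(2|x|) ≫ |(-x)^2| as x → -∞.
The indeterminate product → 0, so the limit = 4.

Final answer: 4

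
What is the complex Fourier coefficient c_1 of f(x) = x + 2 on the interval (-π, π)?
Compute the real Fourier coefficients first: a_1 = 0, b_1 = 2.
Then c_1 = (a_1 − i·b_1)/2 = -i.

Final answer: -i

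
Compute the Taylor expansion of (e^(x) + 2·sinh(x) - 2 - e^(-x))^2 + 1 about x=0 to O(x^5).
16·x^4/3 - 8·x^3/3 + 16·x^2 - 16·x + 5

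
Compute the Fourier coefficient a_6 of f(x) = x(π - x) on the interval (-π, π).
a_6 = (1/π) ∫_{-π}^{π} f(x)·cos(6x) dx.
Evaluate the integral (use parity and integration by parts as needed): a_6 = -1/9.

Final answer: -1/9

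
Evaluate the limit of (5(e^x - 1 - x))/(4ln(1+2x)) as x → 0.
Both numerator and denominator → 0 as x → 0; this is a 0/0 indeterminate form.
Expand each to leading order near x = 0: numerator ~ 5·x^2/2, denominator ~ 8·x.
The limit of the ratio is 0.

Final answer: 0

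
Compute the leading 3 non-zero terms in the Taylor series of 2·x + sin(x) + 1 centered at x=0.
-x^3/6 + 3·x + 1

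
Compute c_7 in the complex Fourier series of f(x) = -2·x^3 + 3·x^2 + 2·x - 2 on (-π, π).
Compute the real Fourier coefficients first: a_7 = -12/49, b_7 = 220/343 - 4·π^2/7.
Then c_7 = (a_7 − i·b_7)/2 = -6/49 - 110·i/343 + 2·i·π^2/7.

Final answer: -6/49 - 110·i/343 + 2·i·π^2/7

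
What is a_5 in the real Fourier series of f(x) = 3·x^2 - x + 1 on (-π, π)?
a_5 = (1/π) ∫_{-π}^{π} f(x)·cos(5x) dx.
Evaluate the integral (use parity and integration by parts as needed): a_5 = -12/25.

Final answer: -12/25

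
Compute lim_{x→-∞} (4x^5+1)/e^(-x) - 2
The quotient is an ∞/∞ indeterminate form as x → -∞.
Compare growth rates of the dominant terms (exponentials ≫ polynomials ≫ logarithms), or apply L'Hôpital's rule; the quotient → 0.
Adding the constant: 0 - 2 = -2. Limit = -2.

Final answer: -2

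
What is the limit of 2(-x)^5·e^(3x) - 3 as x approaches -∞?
The product is a 0·∞ indeterminate form at x → -∞.
Rewrite the product as 2(-x)^5 / e^(-3x) (an ∞/∞ form) and apply L'Hôpital, or use the standard hierarchy e^(3|x|) ≫ |(-x)^5| as x → -∞.
The indeterminate product → 0, so the limit = -3.

Final answer: -3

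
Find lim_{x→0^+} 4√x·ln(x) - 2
The product is a 0·∞ indeterminate form at x → 0⁺.
Rewrite the product as 4·ln(x) / x^(-1/2) and apply L'Hôpital, or use the standard hierarchy x^(-1/2) ≫ |ln x| as x → 0⁺.
The indeterminate product → 0, so the limit = -2.

Final answer: -2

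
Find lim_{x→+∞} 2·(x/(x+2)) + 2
Evaluate the dominant behaviour as x → +∞; each term tends to a finite value or vanishes.
Limit = 4.

Final answer: 4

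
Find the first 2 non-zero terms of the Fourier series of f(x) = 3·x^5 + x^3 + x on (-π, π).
(-118·π^2 + 6·π^4 + 710)·sin(x) + (-3·π^4 - 22 + 14·π^2)·sin(2·x)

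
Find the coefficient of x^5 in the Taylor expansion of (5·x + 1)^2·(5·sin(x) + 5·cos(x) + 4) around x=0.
Expand to order 5: (5·x + 1)^2·(5·sin(x) + 5·cos(x) + 4) = -449·x^5/24 - 565·x^4/8 + 595·x^3/6 + 545·x^2/2 + 95·x + 9 + O(x^6).
The coefficient of x^5 is -449/24.

Final answer: -449/24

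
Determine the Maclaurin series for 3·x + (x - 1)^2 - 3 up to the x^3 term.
x^2 + x - 2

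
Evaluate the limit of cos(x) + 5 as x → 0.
Direct substitution at x = 0 gives 6.

Final answer: 6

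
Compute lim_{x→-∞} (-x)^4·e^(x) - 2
The product is a 0·∞ indeterminate form at x → -∞.
Rewrite the product as (-x)^4 / e^(-x) (an ∞/∞ form) and apply L'Hôpital, or use the standard hierarchy e^(|x|) ≫ |(-x)^4| as x → -∞.
The indeterminate product → 0, so the limit = -2.

Final answer: -2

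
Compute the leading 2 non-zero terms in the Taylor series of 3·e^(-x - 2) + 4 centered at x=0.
-3·x·e^(-2) + 3·e^(-2) + 4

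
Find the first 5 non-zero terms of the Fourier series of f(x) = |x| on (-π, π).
-4·cos(x)/π - 4·cos(3·x)/(9·π) - 4·cos(5·x)/(25·π) - 4·cos(7·x)/(49·π) + π/2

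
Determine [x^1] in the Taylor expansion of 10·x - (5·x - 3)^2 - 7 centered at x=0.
Expand to order 1: 10·x - (5·x - 3)^2 - 7 = 40·x - 16 + O(x^2).
The coefficient of x^1 is 40.

Final answer: 40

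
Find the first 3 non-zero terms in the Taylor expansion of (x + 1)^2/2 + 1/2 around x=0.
x^2/2 + x + 1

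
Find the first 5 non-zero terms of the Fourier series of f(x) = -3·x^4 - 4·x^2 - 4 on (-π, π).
(-128 + 24·π^2)·cos(x) + (5 - 6·π^2)·cos(2·x) + 8·π^2·cos(3·x)/3 + (-3·π^2/2 - 7/16)·cos(4·x) - 3·π^4/5 - 4·π^2/3 - 4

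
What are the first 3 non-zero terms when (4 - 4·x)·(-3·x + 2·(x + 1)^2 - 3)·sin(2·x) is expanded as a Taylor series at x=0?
40·x^3/3 + 16·x^2 - 8·x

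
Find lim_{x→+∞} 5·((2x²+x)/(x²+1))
Evaluate the dominant behaviour as x → +∞; each term tends to a finite value or vanishes.
Limit = 10.

Final answer: 10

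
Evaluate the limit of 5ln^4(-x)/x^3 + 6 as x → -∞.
The quotient is an ∞/∞ indeterminate form as x → -∞.
Compare growth rates of the dominant terms (exponentials ≫ polynomials ≫ logarithms), or apply L'Hôpital's rule; the quotient → 0.
Adding the constant: 0 + 6 = 6. Limit = 6.

Final answer: 6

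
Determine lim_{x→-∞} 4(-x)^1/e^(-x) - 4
The quotient is an ∞/∞ indeterminate form as x → -∞.
Compare growth rates of the dominant terms (exponentials ≫ polynomials ≫ logarithms), or apply L'Hôpital's rule; the quotient → 0.
Adding the constant: 0 - 4 = -4. Limit = -4.

Final answer: -4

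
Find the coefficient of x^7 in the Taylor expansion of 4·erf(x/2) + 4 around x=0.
Expand to order 7: 4·erf(x/2) + 4 = -x^7/(672·√(π)) + x^5/(40·√(π)) - x^3/(3·√(π)) + 4·x/√(π) + 4 + O(x^8).
The coefficient of x^7 is -1/(672·√(π)).

Final answer: -1/(672·√(π))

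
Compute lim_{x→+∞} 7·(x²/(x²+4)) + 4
Evaluate the dominant behaviour as x → +∞; each term tends to a finite value or vanishes.
Limit = 11.

Final answer: 11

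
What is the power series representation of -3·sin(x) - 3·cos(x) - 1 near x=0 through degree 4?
-x^4/8 + x^3/2 + 3·x^2/2 - 3·x - 4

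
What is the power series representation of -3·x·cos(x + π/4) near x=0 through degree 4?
-√(2)·x^4/4 + 3·√(2)·x^3/4 + 3·√(2)·x^2/2 - 3·√(2)·x/2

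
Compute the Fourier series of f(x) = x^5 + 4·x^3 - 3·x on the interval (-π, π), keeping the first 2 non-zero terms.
(-32·π^2 + 186 + 2·π^4)·sin(x) + (-π^4 + 3/2 + π^2)·sin(2·x)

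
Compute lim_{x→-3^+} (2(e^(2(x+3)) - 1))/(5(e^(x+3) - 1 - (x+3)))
Both numerator and denominator → 0 as x → -3^+; this is a 0/0 indeterminate form.
Expand each to leading order near x = -3: numerator ~ 4·(x + 3), denominator ~ 5·(x + 3)^2/2.
The limit of the ratio is ∞.

Final answer: ∞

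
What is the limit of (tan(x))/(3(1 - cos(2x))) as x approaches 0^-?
Both numerator and denominator → 0 as x → 0^-; this is a 0/0 indeterminate form.
Expand each to leading order near x = 0: numerator ~ x, denominator ~ 6·x^2.
The limit of the ratio is -∞.

Final answer: -∞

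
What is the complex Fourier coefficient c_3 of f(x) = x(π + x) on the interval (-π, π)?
Compute the real Fourier coefficients first: a_3 = -4/9, b_3 = 2·π/3.
Then c_3 = (a_3 − i·b_3)/2 = -2/9 - i·π/3.

Final answer: -2/9 - i·π/3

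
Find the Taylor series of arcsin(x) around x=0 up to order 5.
3·x^5/40 + x^3/6 + x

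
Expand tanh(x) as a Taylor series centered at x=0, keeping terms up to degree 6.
2·x^5/15 - x^3/3 + x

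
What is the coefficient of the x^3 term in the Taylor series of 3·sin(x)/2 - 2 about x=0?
Expand to order 3: 3·sin(x)/2 - 2 = -x^3/4 + 3·x/2 - 2 + O(x^4).
The coefficient of x^3 is -1/4.

Final answer: -1/4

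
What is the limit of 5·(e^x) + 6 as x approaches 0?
Direct substitution at x = 0 gives 11.

Final answer: 11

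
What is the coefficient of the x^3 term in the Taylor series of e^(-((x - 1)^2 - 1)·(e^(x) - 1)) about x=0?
Expand to order 3: e^(-((x - 1)^2 - 1)·(e^(x) - 1)) = 2·x^2 + 1 + O(x^4).
The coefficient of x^3 is 0.

Final answer: 0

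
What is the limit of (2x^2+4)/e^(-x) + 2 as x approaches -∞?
The quotient is an ∞/∞ indeterminate form as x → -∞.
Compare growth rates of the dominant terms (exponentials ≫ polynomials ≫ logarithms), or apply L'Hôpital's rule; the quotient → 0.
Adding the constant: 0 + 2 = 2. Limit = 2.

Final answer: 2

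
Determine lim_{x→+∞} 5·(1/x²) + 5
Evaluate the dominant behaviour as x → +∞; each term tends to a finite value or vanishes.
Limit = 5.

Final answer: 5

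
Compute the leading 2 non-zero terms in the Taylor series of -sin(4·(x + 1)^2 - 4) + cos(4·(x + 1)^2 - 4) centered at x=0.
1 - 8·x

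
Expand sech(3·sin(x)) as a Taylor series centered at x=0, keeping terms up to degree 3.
1 - 9·x^2/2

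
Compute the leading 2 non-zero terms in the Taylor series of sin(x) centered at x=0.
-x^3/6 + x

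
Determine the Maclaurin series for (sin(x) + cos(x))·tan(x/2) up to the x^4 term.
-x^4/24 - 5·x^3/24 + x^2/2 + x/2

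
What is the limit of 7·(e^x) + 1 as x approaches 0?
Direct substitution at x = 0 gives 8.

Final answer: 8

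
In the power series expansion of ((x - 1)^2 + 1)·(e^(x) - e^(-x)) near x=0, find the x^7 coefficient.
Expand to order 7: ((x - 1)^2 + 1)·(e^(x) - e^(-x)) = 11·x^7/630 - x^6/30 + 11·x^5/30 - 2·x^4/3 + 8·x^3/3 - 4·x^2 + 4·x + O(x^8).
The coefficient of x^7 is 11/630.

Final answer: 11/630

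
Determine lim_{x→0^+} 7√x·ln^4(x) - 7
The product is a 0·∞ indeterminate form at x → 0⁺.
Rewrite the product as 7·ln^4(x) / x^(-1/2) and apply L'Hôpital, or use the standard hierarchy x^(-1/2) ≫ |ln x|^4 as x → 0⁺.
The indeterminate product → 0, so the limit = -7.

Final answer: -7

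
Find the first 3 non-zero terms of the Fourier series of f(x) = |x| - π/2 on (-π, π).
-4·cos(x)/π - 4·cos(3·x)/(9·π) - 4·cos(5·x)/(25·π)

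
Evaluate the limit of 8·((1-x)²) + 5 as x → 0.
Direct substitution at x = 0 gives 13.

Final answer: 13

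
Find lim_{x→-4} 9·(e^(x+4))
Direct substitution at x = -4 gives 9.

Final answer: 9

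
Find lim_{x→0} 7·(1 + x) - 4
Direct substitution at x = 0 gives 3.

Final answer: 3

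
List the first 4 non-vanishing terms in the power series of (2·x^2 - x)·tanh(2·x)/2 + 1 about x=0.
4·x^4/3 + 2·x^3 - x^2 + 1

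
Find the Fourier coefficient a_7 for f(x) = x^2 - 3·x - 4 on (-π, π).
a_7 = (1/π) ∫_{-π}^{π} f(x)·cos(7x) dx.
Evaluate the integral (use parity and integration by parts as needed): a_7 = -4/49.

Final answer: -4/49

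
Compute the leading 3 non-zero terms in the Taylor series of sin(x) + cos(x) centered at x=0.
-x^2/2 + x + 1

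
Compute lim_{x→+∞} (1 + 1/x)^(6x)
As x → +∞: write (1 + 1/x)^(6x) = ((1 + 1/x)^x)^6 → (e^1)^6 = e^6.
Limit = e^(6).

Final answer: e^(6)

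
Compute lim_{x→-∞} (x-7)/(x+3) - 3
Evaluate the dominant behaviour as x → -∞; each term tends to a finite value or vanishes.
Limit = -2.

Final answer: -2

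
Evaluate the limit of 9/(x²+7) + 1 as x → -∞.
Evaluate the dominant behaviour as x → -∞; each term tends to a finite value or vanishes.
Limit = 1.

Final answer: 1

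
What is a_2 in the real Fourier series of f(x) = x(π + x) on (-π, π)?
a_2 = (1/π) ∫_{-π}^{π} f(x)·cos(2x) dx.
Evaluate the integral (use parity and integration by parts as needed): a_2 = 1.

Final answer: 1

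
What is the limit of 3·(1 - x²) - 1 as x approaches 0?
Direct substitution at x = 0 gives 2.

Final answer: 2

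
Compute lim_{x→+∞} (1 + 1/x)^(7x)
As x → +∞: write (1 + 1/x)^(7x) = ((1 + 1/x)^x)^7 → (e^1)^7 = e^7.
Limit = e^(7).

Final answer: e^(7)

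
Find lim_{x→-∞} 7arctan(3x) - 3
Evaluate the dominant behaviour as x → -∞; each term tends to a finite value or vanishes.
Limit = -7·π/2 - 3.

Final answer: -7·π/2 - 3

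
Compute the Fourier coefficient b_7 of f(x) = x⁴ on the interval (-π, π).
b_7 = (1/π) ∫_{-π}^{π} f(x)·sin(7x) dx.
Evaluate the integral (use parity and integration by parts as needed): b_7 = 0.

Final answer: 0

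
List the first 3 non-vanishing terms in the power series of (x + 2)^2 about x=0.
x^2 + 4·x + 4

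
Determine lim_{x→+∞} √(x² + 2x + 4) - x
As x → +∞: multiply by the conjugate to get (2x+4)/(√(x²+2x+4)+x); the denominator ~ 2x, so the limit is 2/2 = 1.
Limit = 1.

Final answer: 1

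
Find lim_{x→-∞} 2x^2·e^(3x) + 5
The product is a 0·∞ indeterminate form at x → -∞.
Rewrite the product as 2x^2 / e^(-3x) (an ∞/∞ form) and apply L'Hôpital, or use the standard hierarchy e^(3|x|) ≫ |x^2| as x → -∞.
The indeterminate product → 0, so the limit = 5.

Final answer: 5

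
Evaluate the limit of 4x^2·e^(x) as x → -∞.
This is a 0·∞ indeterminate form at x → -∞.
Rewrite the product as 4x^2 / e^(-x) (an ∞/∞ form) and apply L'Hôpital, or use the standard hierarchy e^(|x|) ≫ |x^2| as x → -∞.
The indeterminate product → 0, so the limit = 0.

Final answer: 0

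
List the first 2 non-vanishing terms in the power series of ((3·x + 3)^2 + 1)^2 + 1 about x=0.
360·x + 101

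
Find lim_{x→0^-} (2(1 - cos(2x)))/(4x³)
Both numerator and denominator → 0 as x → 0^-; this is a 0/0 indeterminate form.
Expand each to leading order near x = 0: numerator ~ 4·x^2, denominator ~ 4·x^3.
The limit of the ratio is -∞.

Final answer: -∞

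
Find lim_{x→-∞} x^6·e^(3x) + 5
The product is a 0·∞ indeterminate form at x → -∞.
Rewrite the product as x^6 / e^(-3x) (an ∞/∞ form) and apply L'Hôpital, or use the standard hierarchy e^(3|x|) ≫ |x^6| as x → -∞.
The indeterminate product → 0, so the limit = 5.

Final answer: 5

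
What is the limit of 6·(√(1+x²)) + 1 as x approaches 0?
Direct substitution at x = 0 gives 7.

Final answer: 7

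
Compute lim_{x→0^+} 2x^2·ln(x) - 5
The product is a 0·∞ indeterminate form at x → 0⁺.
Rewrite the product as 2·ln(x) / x^(-2) and apply L'Hôpital, or use the standard hierarchy x^(-2) ≫ |ln x| as x → 0⁺.
The indeterminate product → 0, so the limit = -5.

Final answer: -5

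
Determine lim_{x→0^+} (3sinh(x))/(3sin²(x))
Both numerator and denominator → 0 as x → 0^+; this is a 0/0 indeterminate form.
Expand each to leading order near x = 0: numerator ~ 3·x, denominator ~ 3·x^2.
The limit of the ratio is ∞.

Final answer: ∞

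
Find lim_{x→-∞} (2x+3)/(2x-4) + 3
Evaluate the dominant behaviour as x → -∞; each term tends to a finite value or vanishes.
Limit = 4.

Final answer: 4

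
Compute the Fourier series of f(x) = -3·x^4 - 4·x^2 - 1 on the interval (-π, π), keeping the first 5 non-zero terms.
(-128 + 24·π^2)·cos(x) + (5 - 6·π^2)·cos(2·x) + 8·π^2·cos(3·x)/3 + (-3·π^2/2 - 7/16)·cos(4·x) - 3·π^4/5 - 4·π^2/3 - 1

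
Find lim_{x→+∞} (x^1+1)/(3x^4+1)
This is an ∞/∞ indeterminate form as x → +∞.
Divide numerator and denominator by x^4 and let the lower-order terms vanish; the numerator's degree 1 is below the denominator's degree 4, so the quotient → 0.
Limit = 0.

Final answer: 0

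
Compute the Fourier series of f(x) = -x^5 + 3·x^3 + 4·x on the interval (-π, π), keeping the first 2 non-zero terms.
(-268 - 2·π^4 + 46·π^2)·sin(x) + (-8·π^2 + 8 + π^4)·sin(2·x)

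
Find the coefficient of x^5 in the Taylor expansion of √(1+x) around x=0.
Expand to order 5: √(1+x) = 7·x^5/256 - 5·x^4/128 + x^3/16 - x^2/8 + x/2 + 1 + O(x^6).
The coefficient of x^5 is 7/256.

Final answer: 7/256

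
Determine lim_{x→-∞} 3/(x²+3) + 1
Evaluate the dominant behaviour as x → -∞; each term tends to a finite value or vanishes.
Limit = 1.

Final answer: 1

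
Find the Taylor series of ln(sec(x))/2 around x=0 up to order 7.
x^6/90 + x^4/24 + x^2/4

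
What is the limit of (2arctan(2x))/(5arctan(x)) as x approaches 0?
Both numerator and denominator → 0 as x → 0; this is a 0/0 indeterminate form.
Expand each to leading order near x = 0: numerator ~ 4·x, denominator ~ 5·x.
The limit of the ratio is 4/5.

Final answer: 4/5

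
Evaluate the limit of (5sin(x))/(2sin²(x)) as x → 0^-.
Both numerator and denominator → 0 as x → 0^-; this is a 0/0 indeterminate form.
Expand each to leading order near x = 0: numerator ~ 5·x, denominator ~ 2·x^2.
The limit of the ratio is -∞.

Final answer: -∞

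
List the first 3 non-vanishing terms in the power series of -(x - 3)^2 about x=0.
-x^2 + 6·x - 9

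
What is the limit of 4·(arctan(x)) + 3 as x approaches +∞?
Evaluate the dominant behaviour as x → +∞; each term tends to a finite value or vanishes.
Limit = 3 + 2·π.

Final answer: 3 + 2·π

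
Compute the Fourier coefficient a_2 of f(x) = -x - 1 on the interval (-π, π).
a_2 = (1/π) ∫_{-π}^{π} f(x)·cos(2x) dx.
Evaluate the integral (use parity and integration by parts as needed): a_2 = 0.

Final answer: 0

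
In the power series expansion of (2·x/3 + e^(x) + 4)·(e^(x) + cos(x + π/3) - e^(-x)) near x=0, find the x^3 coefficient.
Expand to order 3: (2·x/3 + e^(x) + 4)·(e^(x) + cos(x + π/3) - e^(-x)) = x^3·(√(3)/6 + 7/3) + x^2·(7/3 - 5·√(3)/6) + x·(65/6 - 5·√(3)/2) + 5/2 + O(x^4).
The coefficient of x^3 is √(3)/6 + 7/3.

Final answer: √(3)/6 + 7/3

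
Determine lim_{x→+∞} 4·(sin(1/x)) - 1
Evaluate the dominant behaviour as x → +∞; each term tends to a finite value or vanishes.
Limit = -1.

Final answer: -1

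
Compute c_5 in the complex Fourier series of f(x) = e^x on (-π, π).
Compute the real Fourier coefficients first: a_5 = (1 - e^(2·π))·e^(-π)/(26·π), b_5 = (-5 + 5·e^(2·π))·e^(-π)/(26·π).
Then c_5 = (a_5 − i·b_5)/2 = -e^(π)/(52·π) + e^(-π)/(52·π) - 5·i·e^(π)/(52·π) + 5·i·e^(-π)/(52·π).

Final answer: -e^(π)/(52·π) + e^(-π)/(52·π) - 5·i·e^(π)/(52·π) + 5·i·e^(-π)/(52·π)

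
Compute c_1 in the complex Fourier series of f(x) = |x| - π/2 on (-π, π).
Compute the real Fourier coefficients first: a_1 = -4/π, b_1 = 0.
Then c_1 = (a_1 − i·b_1)/2 = -2/π.

Final answer: -2/π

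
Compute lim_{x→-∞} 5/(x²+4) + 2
Evaluate the dominant behaviour as x → -∞; each term tends to a finite value or vanishes.
Limit = 2.

Final answer: 2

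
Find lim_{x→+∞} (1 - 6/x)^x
As x → +∞: this is the defining limit (1 - 6/x)^x → e^(-6).
Limit = e^(-6).

Final answer: e^(-6)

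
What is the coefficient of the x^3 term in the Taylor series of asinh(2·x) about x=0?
Expand to order 3: asinh(2·x) = -4·x^3/3 + 2·x + O(x^4).
The coefficient of x^3 is -4/3.

Final answer: -4/3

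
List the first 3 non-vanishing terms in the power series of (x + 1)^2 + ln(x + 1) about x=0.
x^2/2 + 3·x + 1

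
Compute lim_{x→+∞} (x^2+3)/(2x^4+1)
This is an ∞/∞ indeterminate form as x → +∞.
Divide numerator and denominator by x^4 and let the lower-order terms vanish; the numerator's degree 2 is below the denominator's degree 4, so the quotient → 0.
Limit = 0.

Final answer: 0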